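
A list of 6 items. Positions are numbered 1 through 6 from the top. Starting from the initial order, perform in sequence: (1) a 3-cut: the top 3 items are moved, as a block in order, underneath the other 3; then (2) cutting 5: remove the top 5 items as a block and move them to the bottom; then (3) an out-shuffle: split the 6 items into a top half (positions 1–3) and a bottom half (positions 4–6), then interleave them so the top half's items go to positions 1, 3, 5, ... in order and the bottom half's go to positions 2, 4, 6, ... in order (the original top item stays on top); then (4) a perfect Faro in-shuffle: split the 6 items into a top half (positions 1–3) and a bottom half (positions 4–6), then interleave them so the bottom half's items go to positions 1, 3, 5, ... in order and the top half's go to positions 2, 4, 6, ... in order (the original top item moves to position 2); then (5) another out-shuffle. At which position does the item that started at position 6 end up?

Track the item from position 6 forward through each operation:
  after op 1 (cut 3): 6 → 3
  after op 2 (cut 5): 3 → 4
  after op 3 (out-shuffle): 4 → 2
  after op 4 (in-shuffle): 2 → 4
  after op 5 (out-shuffle): 4 → 2

2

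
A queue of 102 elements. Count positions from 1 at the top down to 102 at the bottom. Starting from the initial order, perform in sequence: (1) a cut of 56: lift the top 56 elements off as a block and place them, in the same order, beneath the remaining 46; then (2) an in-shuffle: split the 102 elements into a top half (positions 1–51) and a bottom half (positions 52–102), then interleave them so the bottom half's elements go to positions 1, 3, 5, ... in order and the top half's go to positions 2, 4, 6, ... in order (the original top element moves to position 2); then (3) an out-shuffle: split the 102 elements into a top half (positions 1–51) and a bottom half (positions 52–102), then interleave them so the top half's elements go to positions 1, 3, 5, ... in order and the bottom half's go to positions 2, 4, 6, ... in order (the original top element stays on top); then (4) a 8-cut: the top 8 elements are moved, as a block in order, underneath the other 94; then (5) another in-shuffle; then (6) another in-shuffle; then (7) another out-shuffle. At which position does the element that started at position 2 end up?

Track the element from position 2 forward through each operation:
  after op 1 (cut 56): 2 → 48
  after op 2 (in-shuffle): 48 → 96
  after op 3 (out-shuffle): 96 → 90
  after op 4 (cut 8): 90 → 82
  after op 5 (in-shuffle): 82 → 61
  after op 6 (in-shuffle): 61 → 19
  after op 7 (out-shuffle): 19 → 37

37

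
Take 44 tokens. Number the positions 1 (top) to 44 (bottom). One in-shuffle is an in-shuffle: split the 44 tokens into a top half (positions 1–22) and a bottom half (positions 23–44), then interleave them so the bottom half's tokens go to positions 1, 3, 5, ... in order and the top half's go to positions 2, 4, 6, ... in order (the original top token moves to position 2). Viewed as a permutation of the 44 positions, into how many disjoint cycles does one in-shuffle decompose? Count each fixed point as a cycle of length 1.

Trace each unvisited position around until it returns:
(1 2 4 8 16 32 ... len 12) (3 6 12 24) (5 10 20 40 35 25) (7 14 28 11 22 44 ... len 12) (9 18 36 27) (15 30) (21 42 39 33)
7 cycles in total.

7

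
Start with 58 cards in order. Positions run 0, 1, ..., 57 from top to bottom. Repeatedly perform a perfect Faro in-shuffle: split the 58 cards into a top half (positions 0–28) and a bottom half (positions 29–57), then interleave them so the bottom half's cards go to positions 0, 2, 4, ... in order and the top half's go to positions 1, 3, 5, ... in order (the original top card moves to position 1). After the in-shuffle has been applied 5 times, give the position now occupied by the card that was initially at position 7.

19

Track the card's position through each in-shuffle:
7 → 15 → 31 → 4 → 9 → 19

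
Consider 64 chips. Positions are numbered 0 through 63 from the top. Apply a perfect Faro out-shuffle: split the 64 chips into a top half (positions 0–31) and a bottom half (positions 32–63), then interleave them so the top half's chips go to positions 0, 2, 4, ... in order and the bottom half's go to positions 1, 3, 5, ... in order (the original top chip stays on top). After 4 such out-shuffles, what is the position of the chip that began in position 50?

44

Track the chip's position through each out-shuffle:
50 → 37 → 11 → 22 → 44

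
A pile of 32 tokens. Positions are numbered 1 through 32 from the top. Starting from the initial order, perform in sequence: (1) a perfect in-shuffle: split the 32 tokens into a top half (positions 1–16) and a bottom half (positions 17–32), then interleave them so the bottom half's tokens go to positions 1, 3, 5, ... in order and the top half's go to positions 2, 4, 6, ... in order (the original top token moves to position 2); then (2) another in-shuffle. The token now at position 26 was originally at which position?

23

Undo the operations in reverse order, starting from position 26:
  undo op 2 (in-shuffle, from top half): 26 ← 13
  undo op 1 (in-shuffle, from bottom half): 13 ← 23
So the token at position 26 came from original position 23.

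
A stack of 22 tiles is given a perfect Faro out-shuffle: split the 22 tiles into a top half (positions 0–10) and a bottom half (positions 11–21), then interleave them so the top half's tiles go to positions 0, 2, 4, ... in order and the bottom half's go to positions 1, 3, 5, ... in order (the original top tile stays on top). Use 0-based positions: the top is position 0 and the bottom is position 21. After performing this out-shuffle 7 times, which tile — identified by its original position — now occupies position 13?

Work backwards from position 13, undoing one out-shuffle at a time:
13 ← 17 ← 19 ← 20 ← 10 ← 5 ← 13 ← 17
So the tile now at position 13 started at position 17.

17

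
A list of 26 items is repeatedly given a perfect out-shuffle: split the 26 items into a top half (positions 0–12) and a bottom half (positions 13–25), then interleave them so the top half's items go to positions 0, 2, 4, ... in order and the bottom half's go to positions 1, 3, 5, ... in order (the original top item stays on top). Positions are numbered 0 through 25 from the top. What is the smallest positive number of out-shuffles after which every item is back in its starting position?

20

The out-shuffle permutes the 26 positions with cycle lengths [1, 1, 4, 20].
Every item is home exactly when every cycle has completed a whole number of laps, i.e. after lcm(1, 4, 20) = 20 out-shuffles.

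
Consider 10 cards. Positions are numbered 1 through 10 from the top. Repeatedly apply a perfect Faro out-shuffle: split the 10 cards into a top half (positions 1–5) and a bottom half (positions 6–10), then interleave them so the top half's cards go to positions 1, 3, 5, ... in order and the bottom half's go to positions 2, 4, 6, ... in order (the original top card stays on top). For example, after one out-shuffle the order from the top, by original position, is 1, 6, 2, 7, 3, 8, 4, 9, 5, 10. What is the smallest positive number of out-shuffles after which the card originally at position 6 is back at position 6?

Follow position 6 under repeated out-shuffles:
6 → 2 → 3 → 5 → 9 → 8 → 6
It first returns after 6 out-shuffles.

6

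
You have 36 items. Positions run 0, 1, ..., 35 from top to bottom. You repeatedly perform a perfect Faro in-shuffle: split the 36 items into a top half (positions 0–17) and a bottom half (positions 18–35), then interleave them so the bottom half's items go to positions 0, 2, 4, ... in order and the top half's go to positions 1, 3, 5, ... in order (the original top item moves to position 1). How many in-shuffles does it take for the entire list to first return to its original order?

The in-shuffle permutes the 36 positions with cycle lengths [36].
Every item is home exactly when every cycle has completed a whole number of laps, i.e. after lcm(36) = 36 in-shuffles.

36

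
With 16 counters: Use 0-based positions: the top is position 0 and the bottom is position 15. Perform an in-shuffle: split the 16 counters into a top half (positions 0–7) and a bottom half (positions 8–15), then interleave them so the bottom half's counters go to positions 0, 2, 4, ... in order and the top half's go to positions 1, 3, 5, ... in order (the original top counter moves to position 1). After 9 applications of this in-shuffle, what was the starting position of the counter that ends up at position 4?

Work backwards from position 4, undoing one in-shuffle at a time:
4 ← 10 ← 13 ← 6 ← 11 ← 5 ← 2 ← 9 ← 4 ← 10
So the counter now at position 4 started at position 10.

10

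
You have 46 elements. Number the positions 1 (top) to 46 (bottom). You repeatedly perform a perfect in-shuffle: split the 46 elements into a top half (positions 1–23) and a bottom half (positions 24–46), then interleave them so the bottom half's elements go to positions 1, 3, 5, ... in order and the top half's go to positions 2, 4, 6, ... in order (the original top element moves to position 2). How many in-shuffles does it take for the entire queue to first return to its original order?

The in-shuffle permutes the 46 positions with cycle lengths [23, 23].
Every element is home exactly when every cycle has completed a whole number of laps, i.e. after lcm(23) = 23 in-shuffles.

23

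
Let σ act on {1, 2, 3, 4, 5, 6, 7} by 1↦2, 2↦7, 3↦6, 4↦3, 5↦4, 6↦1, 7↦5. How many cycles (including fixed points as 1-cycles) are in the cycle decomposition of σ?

Cycle decomposition: (1 2 7 5 4 3 6).
1 cycle.

1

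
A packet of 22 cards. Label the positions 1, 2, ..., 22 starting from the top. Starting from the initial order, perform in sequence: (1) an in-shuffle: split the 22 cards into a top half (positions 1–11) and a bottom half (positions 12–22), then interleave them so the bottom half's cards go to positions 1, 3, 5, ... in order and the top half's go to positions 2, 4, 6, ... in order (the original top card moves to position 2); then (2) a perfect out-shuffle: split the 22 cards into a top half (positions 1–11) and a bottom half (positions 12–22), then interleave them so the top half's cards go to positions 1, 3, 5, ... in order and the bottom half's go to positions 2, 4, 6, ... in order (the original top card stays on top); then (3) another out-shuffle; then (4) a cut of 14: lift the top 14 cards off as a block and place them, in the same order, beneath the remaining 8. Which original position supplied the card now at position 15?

Undo the operations in reverse order, starting from position 15:
  undo op 4 (cut 14): 15 ← 7
  undo op 3 (out-shuffle, from top half): 7 ← 4
  undo op 2 (out-shuffle, from bottom half): 4 ← 13
  undo op 1 (in-shuffle, from bottom half): 13 ← 18
So the card at position 15 came from original position 18.

18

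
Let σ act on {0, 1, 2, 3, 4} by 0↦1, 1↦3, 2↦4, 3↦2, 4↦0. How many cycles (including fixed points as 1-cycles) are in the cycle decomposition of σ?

Cycle decomposition: (0 1 3 2 4).
1 cycle.

1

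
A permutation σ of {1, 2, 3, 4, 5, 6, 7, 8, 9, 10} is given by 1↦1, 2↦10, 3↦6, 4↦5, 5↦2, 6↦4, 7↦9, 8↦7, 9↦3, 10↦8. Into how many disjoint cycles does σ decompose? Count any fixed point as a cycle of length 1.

Cycle decomposition: (1) (2 10 8 7 9 3 6 4 5).
2 cycles.

2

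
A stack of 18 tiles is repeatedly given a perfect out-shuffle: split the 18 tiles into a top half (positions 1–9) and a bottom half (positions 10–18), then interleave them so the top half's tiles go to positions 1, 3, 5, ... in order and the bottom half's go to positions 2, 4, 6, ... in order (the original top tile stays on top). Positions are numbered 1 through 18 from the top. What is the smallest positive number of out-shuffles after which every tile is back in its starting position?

8

The out-shuffle permutes the 18 positions with cycle lengths [1, 1, 8, 8].
Every tile is home exactly when every cycle has completed a whole number of laps, i.e. after lcm(1, 8) = 8 out-shuffles.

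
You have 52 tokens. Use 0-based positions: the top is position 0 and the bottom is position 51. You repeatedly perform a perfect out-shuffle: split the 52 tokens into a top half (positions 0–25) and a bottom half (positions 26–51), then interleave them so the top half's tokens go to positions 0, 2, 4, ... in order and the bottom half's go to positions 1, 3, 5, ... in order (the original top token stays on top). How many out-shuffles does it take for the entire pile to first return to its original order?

8

The out-shuffle permutes the 52 positions with cycle lengths [1, 1, 2, 8, 8, 8, 8, 8, 8].
Every token is home exactly when every cycle has completed a whole number of laps, i.e. after lcm(1, 2, 8) = 8 out-shuffles.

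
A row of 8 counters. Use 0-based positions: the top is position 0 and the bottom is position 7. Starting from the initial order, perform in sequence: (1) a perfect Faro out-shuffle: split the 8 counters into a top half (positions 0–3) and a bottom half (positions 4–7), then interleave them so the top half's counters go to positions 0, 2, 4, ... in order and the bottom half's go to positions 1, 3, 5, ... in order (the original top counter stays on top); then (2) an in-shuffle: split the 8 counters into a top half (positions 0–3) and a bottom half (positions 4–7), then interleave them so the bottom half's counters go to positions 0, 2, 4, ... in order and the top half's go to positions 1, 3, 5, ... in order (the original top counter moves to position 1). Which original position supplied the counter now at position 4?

3

Undo the operations in reverse order, starting from position 4:
  undo op 2 (in-shuffle, from bottom half): 4 ← 6
  undo op 1 (out-shuffle, from top half): 6 ← 3
So the counter at position 4 came from original position 3.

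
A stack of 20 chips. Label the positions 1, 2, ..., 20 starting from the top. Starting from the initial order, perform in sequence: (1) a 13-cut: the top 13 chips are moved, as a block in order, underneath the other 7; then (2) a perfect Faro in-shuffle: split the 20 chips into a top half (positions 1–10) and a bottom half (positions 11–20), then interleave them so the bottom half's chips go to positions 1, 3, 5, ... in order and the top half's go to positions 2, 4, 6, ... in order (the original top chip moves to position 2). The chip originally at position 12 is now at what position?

17

Track the chip from position 12 forward through each operation:
  after op 1 (cut 13): 12 → 19
  after op 2 (in-shuffle): 19 → 17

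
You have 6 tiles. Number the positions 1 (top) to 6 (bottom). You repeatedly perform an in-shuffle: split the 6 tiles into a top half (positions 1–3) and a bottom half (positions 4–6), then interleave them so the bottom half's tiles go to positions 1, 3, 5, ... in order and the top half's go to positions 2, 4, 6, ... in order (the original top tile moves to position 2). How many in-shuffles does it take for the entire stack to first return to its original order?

The in-shuffle permutes the 6 positions with cycle lengths [3, 3].
Every tile is home exactly when every cycle has completed a whole number of laps, i.e. after lcm(3) = 3 in-shuffles.

3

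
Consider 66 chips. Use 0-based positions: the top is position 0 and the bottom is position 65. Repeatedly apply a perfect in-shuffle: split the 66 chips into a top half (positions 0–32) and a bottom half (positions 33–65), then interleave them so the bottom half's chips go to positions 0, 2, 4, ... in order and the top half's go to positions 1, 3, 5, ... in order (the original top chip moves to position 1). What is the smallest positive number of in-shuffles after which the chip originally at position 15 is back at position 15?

Follow position 15 under repeated in-shuffles:
15 → 31 → 63 → 60 → 54 → 42 → 18 → 37 → ... → 15 (length 66)
It first returns after 66 in-shuffles.

66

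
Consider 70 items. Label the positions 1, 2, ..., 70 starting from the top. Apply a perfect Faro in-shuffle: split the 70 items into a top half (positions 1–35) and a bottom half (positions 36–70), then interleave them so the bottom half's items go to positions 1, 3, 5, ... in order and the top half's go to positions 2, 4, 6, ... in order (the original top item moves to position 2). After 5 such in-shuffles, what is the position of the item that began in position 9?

Track the item's position through each in-shuffle:
9 → 18 → 36 → 1 → 2 → 4

4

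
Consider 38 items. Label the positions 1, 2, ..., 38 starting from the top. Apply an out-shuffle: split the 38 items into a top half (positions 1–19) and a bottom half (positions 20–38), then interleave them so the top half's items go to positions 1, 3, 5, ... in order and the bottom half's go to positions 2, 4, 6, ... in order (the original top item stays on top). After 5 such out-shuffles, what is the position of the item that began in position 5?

Track the item's position through each out-shuffle:
5 → 9 → 17 → 33 → 28 → 18

18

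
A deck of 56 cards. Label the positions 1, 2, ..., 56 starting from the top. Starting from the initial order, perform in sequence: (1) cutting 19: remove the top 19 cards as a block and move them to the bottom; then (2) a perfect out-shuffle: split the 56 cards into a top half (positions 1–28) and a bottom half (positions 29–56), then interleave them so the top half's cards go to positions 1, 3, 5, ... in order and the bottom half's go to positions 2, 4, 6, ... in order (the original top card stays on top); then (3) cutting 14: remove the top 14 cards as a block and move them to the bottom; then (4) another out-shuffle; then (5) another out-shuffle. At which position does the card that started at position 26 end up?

Track the card from position 26 forward through each operation:
  after op 1 (cut 19): 26 → 7
  after op 2 (out-shuffle): 7 → 13
  after op 3 (cut 14): 13 → 55
  after op 4 (out-shuffle): 55 → 54
  after op 5 (out-shuffle): 54 → 52

52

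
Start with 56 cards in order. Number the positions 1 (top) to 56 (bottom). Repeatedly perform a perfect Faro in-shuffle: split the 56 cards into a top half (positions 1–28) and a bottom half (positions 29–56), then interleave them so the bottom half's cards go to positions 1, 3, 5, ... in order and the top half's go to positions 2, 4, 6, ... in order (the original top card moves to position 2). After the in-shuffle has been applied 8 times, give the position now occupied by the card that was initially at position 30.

Track the card's position through each in-shuffle:
30 → 3 → 6 → 12 → 24 → 48 → 39 → 21 → 42

42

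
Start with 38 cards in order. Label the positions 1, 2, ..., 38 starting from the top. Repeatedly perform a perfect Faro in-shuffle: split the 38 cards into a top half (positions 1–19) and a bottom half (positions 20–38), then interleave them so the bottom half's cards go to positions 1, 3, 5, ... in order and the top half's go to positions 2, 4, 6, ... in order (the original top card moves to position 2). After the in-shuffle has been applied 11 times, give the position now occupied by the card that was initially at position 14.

7

Track the card's position through each in-shuffle:
14 → 28 → 17 → 34 → 29 → 19 → 38 → 37 → 35 → 31 → 23 → 7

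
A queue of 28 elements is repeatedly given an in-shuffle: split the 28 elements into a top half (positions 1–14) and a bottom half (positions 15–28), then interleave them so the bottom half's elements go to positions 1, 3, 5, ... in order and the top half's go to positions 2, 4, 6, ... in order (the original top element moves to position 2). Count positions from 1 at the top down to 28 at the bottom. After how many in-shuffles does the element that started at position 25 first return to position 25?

28

Follow position 25 under repeated in-shuffles:
25 → 21 → 13 → 26 → 23 → 17 → 5 → 10 → ... → 25 (length 28)
It first returns after 28 in-shuffles.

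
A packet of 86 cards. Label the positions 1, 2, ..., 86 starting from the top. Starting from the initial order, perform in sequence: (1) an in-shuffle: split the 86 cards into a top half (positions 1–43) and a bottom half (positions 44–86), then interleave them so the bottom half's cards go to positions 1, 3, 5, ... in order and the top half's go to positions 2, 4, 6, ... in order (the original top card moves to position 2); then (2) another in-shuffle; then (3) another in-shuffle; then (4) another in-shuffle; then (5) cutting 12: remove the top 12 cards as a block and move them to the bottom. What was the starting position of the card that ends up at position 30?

57

Undo the operations in reverse order, starting from position 30:
  undo op 5 (cut 12): 30 ← 42
  undo op 4 (in-shuffle, from top half): 42 ← 21
  undo op 3 (in-shuffle, from bottom half): 21 ← 54
  undo op 2 (in-shuffle, from top half): 54 ← 27
  undo op 1 (in-shuffle, from bottom half): 27 ← 57
So the card at position 30 came from original position 57.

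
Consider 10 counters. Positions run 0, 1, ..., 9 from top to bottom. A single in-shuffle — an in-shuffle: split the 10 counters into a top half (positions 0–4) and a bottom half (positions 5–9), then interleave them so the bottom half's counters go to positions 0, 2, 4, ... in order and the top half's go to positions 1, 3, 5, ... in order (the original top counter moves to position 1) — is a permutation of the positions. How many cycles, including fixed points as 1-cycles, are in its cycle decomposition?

Trace each unvisited position around until it returns:
(0 1 3 7 4 9 8 6 2 5)
1 cycle in total.

1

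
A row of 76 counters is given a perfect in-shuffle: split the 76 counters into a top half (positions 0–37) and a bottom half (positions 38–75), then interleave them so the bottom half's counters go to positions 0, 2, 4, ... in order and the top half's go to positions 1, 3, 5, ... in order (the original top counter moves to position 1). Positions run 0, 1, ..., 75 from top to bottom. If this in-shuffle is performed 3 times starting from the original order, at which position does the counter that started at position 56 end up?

Track the counter's position through each in-shuffle:
56 → 36 → 73 → 70

70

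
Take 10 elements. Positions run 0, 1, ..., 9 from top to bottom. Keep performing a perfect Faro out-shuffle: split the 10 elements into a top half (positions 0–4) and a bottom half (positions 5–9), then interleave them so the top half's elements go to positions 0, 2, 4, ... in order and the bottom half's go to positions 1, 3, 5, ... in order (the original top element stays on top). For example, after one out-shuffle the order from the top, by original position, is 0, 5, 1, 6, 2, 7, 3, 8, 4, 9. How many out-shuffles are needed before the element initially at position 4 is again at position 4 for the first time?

6

Follow position 4 under repeated out-shuffles:
4 → 8 → 7 → 5 → 1 → 2 → 4
It first returns after 6 out-shuffles.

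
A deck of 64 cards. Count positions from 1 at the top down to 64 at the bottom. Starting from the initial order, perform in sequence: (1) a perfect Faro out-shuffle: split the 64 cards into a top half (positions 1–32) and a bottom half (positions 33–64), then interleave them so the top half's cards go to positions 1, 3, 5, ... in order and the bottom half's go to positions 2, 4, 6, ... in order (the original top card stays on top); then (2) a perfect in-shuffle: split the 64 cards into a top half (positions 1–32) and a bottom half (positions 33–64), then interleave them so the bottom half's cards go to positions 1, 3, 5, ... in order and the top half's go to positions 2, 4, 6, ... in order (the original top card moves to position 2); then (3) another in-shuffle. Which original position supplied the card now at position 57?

32

Undo the operations in reverse order, starting from position 57:
  undo op 3 (in-shuffle, from bottom half): 57 ← 61
  undo op 2 (in-shuffle, from bottom half): 61 ← 63
  undo op 1 (out-shuffle, from top half): 63 ← 32
So the card at position 57 came from original position 32.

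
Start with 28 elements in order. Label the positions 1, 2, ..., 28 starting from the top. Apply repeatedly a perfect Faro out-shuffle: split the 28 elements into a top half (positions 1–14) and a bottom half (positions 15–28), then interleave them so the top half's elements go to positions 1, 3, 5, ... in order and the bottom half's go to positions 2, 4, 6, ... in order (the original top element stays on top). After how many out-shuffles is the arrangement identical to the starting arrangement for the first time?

18

The out-shuffle permutes the 28 positions with cycle lengths [1, 1, 2, 6, 18].
Every element is home exactly when every cycle has completed a whole number of laps, i.e. after lcm(1, 2, 6, 18) = 18 out-shuffles.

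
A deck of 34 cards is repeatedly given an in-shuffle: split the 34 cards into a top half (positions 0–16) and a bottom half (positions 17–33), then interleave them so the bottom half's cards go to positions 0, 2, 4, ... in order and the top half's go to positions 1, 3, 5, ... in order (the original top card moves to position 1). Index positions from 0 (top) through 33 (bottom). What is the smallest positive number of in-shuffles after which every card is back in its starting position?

The in-shuffle permutes the 34 positions with cycle lengths [3, 3, 4, 12, 12].
Every card is home exactly when every cycle has completed a whole number of laps, i.e. after lcm(3, 4, 12) = 12 in-shuffles.

12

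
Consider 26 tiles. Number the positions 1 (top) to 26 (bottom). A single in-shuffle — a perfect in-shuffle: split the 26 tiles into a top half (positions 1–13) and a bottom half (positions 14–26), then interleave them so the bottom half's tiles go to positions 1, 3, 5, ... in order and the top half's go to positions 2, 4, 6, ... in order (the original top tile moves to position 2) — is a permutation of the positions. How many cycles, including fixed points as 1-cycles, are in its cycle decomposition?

3

Trace each unvisited position around until it returns:
(1 2 4 8 16 5 ... len 18) (3 6 12 24 21 15) (9 18)
3 cycles in total.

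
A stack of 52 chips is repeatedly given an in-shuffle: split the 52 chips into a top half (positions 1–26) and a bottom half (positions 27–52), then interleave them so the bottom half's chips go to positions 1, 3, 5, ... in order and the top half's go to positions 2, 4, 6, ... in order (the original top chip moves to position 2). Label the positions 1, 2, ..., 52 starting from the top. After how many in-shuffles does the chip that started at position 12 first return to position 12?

52

Follow position 12 under repeated in-shuffles:
12 → 24 → 48 → 43 → 33 → 13 → 26 → 52 → ... → 12 (length 52)
It first returns after 52 in-shuffles.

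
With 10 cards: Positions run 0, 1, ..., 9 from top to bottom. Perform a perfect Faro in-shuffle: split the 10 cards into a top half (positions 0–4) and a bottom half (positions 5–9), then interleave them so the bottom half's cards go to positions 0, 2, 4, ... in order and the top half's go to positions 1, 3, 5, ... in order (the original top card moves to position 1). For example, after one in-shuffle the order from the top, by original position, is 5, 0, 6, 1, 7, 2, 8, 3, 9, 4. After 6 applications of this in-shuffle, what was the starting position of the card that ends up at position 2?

Work backwards from position 2, undoing one in-shuffle at a time:
2 ← 6 ← 8 ← 9 ← 4 ← 7 ← 3
So the card now at position 2 started at position 3.

3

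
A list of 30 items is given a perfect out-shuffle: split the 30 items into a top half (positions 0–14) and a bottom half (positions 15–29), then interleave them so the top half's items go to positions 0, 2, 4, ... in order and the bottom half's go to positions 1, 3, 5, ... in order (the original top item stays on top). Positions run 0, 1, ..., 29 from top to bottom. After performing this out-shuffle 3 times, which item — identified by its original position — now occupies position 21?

Work backwards from position 21, undoing one out-shuffle at a time:
21 ← 25 ← 27 ← 28
So the item now at position 21 started at position 28.

28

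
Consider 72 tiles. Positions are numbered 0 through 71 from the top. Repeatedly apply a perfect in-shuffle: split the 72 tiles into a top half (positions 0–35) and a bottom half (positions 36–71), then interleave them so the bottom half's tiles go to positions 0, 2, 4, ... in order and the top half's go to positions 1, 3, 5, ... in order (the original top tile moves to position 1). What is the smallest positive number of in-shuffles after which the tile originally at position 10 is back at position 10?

9

Follow position 10 under repeated in-shuffles:
10 → 21 → 43 → 14 → 29 → 59 → 46 → 20 → 41 → 10
It first returns after 9 in-shuffles.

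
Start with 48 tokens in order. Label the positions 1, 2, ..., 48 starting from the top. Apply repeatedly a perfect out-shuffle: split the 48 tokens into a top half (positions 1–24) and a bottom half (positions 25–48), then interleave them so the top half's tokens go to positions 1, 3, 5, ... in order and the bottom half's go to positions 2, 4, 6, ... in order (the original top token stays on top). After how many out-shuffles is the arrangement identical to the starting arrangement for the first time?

The out-shuffle permutes the 48 positions with cycle lengths [1, 1, 23, 23].
Every token is home exactly when every cycle has completed a whole number of laps, i.e. after lcm(1, 23) = 23 out-shuffles.

23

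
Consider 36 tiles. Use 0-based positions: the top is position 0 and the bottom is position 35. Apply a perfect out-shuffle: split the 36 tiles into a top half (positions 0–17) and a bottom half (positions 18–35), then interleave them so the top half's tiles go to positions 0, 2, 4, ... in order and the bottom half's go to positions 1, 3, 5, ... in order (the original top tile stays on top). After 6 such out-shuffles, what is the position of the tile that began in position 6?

Track the tile's position through each out-shuffle:
6 → 12 → 24 → 13 → 26 → 17 → 34

34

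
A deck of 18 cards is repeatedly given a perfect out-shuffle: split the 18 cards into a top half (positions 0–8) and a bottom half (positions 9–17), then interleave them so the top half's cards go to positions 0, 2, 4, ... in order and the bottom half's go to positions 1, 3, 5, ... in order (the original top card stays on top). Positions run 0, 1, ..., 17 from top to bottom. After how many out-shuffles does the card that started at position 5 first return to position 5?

Follow position 5 under repeated out-shuffles:
5 → 10 → 3 → 6 → 12 → 7 → 14 → 11 → 5
It first returns after 8 out-shuffles.

8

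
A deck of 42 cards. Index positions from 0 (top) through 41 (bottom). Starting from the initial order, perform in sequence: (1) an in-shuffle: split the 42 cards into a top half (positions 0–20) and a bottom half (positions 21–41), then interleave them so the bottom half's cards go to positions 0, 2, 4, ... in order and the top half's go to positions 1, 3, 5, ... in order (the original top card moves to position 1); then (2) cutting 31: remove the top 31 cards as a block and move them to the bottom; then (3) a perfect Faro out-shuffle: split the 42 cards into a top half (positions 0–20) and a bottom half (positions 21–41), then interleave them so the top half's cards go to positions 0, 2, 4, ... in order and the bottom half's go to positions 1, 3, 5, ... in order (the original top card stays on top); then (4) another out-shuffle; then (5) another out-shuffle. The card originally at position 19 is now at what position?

Track the card from position 19 forward through each operation:
  after op 1 (in-shuffle): 19 → 39
  after op 2 (cut 31): 39 → 8
  after op 3 (out-shuffle): 8 → 16
  after op 4 (out-shuffle): 16 → 32
  after op 5 (out-shuffle): 32 → 23

23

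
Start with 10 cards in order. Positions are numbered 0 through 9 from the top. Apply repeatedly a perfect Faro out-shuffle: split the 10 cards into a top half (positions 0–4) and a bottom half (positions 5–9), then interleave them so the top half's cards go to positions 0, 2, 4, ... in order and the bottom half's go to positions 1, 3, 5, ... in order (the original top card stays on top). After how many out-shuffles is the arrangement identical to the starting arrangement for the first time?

6

The out-shuffle permutes the 10 positions with cycle lengths [1, 1, 2, 6].
Every card is home exactly when every cycle has completed a whole number of laps, i.e. after lcm(1, 2, 6) = 6 out-shuffles.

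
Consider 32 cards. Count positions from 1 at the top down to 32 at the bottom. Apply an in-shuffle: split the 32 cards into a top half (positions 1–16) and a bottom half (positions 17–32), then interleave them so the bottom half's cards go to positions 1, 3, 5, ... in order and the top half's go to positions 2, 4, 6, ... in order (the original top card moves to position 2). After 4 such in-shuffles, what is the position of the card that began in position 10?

28

Track the card's position through each in-shuffle:
10 → 20 → 7 → 14 → 28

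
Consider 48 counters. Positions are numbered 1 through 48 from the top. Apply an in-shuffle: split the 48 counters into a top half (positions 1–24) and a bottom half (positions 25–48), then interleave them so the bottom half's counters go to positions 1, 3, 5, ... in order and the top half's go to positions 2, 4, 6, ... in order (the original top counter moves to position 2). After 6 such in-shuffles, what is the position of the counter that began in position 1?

15

Track the counter's position through each in-shuffle:
1 → 2 → 4 → 8 → 16 → 32 → 15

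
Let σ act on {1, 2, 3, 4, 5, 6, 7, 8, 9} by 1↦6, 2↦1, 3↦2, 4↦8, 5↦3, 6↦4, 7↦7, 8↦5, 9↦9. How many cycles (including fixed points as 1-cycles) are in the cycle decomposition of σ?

3

Cycle decomposition: (1 6 4 8 5 3 2) (7) (9).
3 cycles.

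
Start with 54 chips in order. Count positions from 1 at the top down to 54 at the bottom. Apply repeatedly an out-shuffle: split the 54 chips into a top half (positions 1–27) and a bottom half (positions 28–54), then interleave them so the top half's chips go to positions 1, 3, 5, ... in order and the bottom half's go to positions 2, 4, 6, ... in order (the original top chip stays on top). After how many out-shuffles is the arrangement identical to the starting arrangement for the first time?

The out-shuffle permutes the 54 positions with cycle lengths [1, 1, 52].
Every chip is home exactly when every cycle has completed a whole number of laps, i.e. after lcm(1, 52) = 52 out-shuffles.

52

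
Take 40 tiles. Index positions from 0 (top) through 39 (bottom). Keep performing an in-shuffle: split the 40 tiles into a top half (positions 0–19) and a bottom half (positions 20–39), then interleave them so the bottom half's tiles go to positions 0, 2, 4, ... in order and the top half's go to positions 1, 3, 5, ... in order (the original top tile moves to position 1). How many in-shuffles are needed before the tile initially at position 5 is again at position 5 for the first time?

Follow position 5 under repeated in-shuffles:
5 → 11 → 23 → 6 → 13 → 27 → 14 → 29 → 18 → 37 → 34 → 28 → 16 → 33 → 26 → 12 → 25 → 10 → 21 → 2 → 5
It first returns after 20 in-shuffles.

20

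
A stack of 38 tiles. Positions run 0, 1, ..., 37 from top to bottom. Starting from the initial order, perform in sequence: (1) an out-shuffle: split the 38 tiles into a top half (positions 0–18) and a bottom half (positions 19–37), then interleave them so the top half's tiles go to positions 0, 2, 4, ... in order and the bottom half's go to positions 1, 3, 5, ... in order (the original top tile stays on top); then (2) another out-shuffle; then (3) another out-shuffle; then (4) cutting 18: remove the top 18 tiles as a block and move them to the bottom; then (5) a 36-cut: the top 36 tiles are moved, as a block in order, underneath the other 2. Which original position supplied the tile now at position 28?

10

Undo the operations in reverse order, starting from position 28:
  undo op 5 (cut 36): 28 ← 26
  undo op 4 (cut 18): 26 ← 6
  undo op 3 (out-shuffle, from top half): 6 ← 3
  undo op 2 (out-shuffle, from bottom half): 3 ← 20
  undo op 1 (out-shuffle, from top half): 20 ← 10
So the tile at position 28 came from original position 10.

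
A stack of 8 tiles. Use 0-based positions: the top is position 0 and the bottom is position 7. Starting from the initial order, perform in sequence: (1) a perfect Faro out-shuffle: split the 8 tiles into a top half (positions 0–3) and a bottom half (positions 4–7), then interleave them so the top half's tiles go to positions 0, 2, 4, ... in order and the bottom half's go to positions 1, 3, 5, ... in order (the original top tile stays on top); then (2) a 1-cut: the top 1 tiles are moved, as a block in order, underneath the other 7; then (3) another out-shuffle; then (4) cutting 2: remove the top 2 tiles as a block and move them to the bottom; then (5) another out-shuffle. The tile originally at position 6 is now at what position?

7

Track the tile from position 6 forward through each operation:
  after op 1 (out-shuffle): 6 → 5
  after op 2 (cut 1): 5 → 4
  after op 3 (out-shuffle): 4 → 1
  after op 4 (cut 2): 1 → 7
  after op 5 (out-shuffle): 7 → 7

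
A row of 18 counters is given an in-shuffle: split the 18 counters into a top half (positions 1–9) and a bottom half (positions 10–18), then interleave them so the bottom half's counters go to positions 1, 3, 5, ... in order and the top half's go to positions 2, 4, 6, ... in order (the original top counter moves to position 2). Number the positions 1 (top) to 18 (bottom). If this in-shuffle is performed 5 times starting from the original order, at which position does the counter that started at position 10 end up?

16

Track the counter's position through each in-shuffle:
10 → 1 → 2 → 4 → 8 → 16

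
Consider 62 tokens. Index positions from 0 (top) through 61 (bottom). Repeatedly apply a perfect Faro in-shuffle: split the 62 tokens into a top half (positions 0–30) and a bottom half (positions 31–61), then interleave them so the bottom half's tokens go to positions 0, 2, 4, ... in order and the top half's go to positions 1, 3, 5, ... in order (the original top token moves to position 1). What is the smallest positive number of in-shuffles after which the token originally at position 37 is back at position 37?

Follow position 37 under repeated in-shuffles:
37 → 12 → 25 → 51 → 40 → 18 → 37
It first returns after 6 in-shuffles.

6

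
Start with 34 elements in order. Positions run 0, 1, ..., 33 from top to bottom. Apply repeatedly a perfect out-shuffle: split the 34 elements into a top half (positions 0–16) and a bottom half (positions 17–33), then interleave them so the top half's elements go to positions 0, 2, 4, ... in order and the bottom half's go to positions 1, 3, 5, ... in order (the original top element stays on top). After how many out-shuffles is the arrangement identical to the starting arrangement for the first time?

10

The out-shuffle permutes the 34 positions with cycle lengths [1, 1, 2, 10, 10, 10].
Every element is home exactly when every cycle has completed a whole number of laps, i.e. after lcm(1, 2, 10) = 10 out-shuffles.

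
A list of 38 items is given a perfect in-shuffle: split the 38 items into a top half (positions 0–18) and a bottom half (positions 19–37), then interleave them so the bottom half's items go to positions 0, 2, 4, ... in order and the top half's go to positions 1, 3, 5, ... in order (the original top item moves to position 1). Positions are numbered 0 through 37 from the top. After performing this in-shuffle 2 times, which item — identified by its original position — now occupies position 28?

16

Work backwards from position 28, undoing one in-shuffle at a time:
28 ← 33 ← 16
So the item now at position 28 started at position 16.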